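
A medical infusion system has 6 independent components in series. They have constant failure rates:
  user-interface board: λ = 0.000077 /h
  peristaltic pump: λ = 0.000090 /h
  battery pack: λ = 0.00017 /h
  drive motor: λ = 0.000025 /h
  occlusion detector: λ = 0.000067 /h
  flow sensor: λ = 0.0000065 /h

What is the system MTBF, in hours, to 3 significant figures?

2300

Series of exponential components: λ_sys = Σ λ_i
λ_sys = 0.000077 + 0.000090 + 0.00017 + 0.000025 + 0.000067 + 0.0000065 = 4.3550e-04 /h
MTBF = 1 / λ_sys = 2300 h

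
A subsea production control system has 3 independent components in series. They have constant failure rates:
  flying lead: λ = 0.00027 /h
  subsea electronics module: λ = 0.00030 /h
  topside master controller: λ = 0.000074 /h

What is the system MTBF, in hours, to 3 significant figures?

Series of exponential components: λ_sys = Σ λ_i
λ_sys = 0.00027 + 0.00030 + 0.000074 = 6.4400e-04 /h
MTBF = 1 / λ_sys = 1550 h

1550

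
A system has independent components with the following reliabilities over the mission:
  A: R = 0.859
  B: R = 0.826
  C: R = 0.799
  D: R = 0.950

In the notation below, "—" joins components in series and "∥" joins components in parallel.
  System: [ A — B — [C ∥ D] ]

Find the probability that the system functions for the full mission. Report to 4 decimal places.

0.7024

Parallel (C and D): 1 − (1 − 0.799000)(1 − 0.950000) = 0.989950
Series (A, B, and [0.989950]): 0.859000 × 0.826000 × 0.989950 = 0.7024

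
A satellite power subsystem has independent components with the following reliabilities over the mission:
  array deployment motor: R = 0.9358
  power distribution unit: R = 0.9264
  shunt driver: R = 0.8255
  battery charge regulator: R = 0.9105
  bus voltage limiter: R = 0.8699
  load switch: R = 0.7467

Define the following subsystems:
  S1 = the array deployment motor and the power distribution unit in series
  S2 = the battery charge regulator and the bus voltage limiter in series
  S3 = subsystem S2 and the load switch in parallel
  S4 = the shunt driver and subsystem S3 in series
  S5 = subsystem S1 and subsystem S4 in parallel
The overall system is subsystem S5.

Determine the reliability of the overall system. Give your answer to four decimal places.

Series (array deployment motor and power distribution unit): 0.935800 × 0.926400 = 0.866925
Series (battery charge regulator and bus voltage limiter): 0.910500 × 0.869900 = 0.792044
Parallel ([0.792044] and load switch): 1 − (1 − 0.792044)(1 − 0.746700) = 0.947325
Series (shunt driver and [0.947325]): 0.825500 × 0.947325 = 0.782017
Parallel ([0.866925] and [0.782017]): 1 − (1 − 0.866925)(1 − 0.782017) = 0.9710

0.9710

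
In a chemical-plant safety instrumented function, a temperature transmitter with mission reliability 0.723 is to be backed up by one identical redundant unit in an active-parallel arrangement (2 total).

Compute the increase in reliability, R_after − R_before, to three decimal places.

0.200

R_before = 0.723
R_after = 1 − (1 − 0.723)^2 = 0.923
ΔR = 0.923 − 0.723 = 0.200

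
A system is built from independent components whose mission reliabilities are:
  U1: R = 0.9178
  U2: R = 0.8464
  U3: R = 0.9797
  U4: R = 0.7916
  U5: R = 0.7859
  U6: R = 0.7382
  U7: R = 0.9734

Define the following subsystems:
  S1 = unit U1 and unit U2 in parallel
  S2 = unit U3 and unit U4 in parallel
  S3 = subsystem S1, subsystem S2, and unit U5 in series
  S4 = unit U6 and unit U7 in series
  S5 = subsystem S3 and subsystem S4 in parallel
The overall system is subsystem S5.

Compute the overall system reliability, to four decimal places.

0.9360

Parallel (U1 and U2): 1 − (1 − 0.917800)(1 − 0.846400) = 0.987374
Parallel (U3 and U4): 1 − (1 − 0.979700)(1 − 0.791600) = 0.995769
Series ([0.987374], [0.995769], and U5): 0.987374 × 0.995769 × 0.785900 = 0.772694
Series (U6 and U7): 0.738200 × 0.973400 = 0.718564
Parallel ([0.772694] and [0.718564]): 1 − (1 − 0.772694)(1 − 0.718564) = 0.9360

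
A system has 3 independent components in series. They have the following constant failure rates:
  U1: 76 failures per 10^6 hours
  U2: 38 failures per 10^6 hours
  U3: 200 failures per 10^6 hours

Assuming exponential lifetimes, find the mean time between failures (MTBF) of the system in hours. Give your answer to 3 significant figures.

3180

Series of exponential components: λ_sys = Σ λ_i
λ_sys = 0.000076 + 0.000038 + 0.00020 = 3.1400e-04 /h
MTBF = 1 / λ_sys = 3180 h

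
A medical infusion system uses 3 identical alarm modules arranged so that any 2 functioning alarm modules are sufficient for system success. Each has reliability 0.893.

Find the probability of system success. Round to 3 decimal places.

0.968

R = Σ_{i=2}^{3} C(3,i) p^i (1−p)^{3−i} with p = 0.893
C(3,2)·0.893^2·0.107^1 = 0.25598
C(3,3)·0.893^3·0.107^0 = 0.71212
Sum = 0.968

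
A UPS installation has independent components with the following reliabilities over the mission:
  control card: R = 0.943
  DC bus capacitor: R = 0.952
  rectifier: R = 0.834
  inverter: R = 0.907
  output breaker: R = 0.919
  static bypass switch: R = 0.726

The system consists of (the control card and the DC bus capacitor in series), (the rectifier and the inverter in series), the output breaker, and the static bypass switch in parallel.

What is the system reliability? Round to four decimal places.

0.9994

Series (control card and DC bus capacitor): 0.943000 × 0.952000 = 0.897736
Series (rectifier and inverter): 0.834000 × 0.907000 = 0.756438
Parallel ([0.897736], [0.756438], output breaker, and static bypass switch): 1 − (1 − 0.897736)(1 − 0.756438)(1 − 0.919000)(1 − 0.726000) = 0.9994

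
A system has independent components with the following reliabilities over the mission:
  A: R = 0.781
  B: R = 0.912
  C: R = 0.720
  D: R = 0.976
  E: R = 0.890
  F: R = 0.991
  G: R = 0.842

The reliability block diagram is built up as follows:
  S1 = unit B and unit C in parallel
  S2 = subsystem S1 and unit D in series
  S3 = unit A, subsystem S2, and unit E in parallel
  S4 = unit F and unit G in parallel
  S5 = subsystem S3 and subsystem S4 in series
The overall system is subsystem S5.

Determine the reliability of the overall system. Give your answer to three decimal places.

Parallel (B and C): 1 − (1 − 0.91200)(1 − 0.72000) = 0.97536
Series ([0.97536] and D): 0.97536 × 0.97600 = 0.95195
Parallel (A, [0.95195], and E): 1 − (1 − 0.78100)(1 − 0.95195)(1 − 0.89000) = 0.99884
Parallel (F and G): 1 − (1 − 0.99100)(1 − 0.84200) = 0.99858
Series ([0.99884] and [0.99858]): 0.99884 × 0.99858 = 0.997

0.997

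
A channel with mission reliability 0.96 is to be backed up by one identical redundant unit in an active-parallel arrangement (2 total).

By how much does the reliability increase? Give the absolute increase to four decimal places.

0.0384

R_before = 0.96
R_after = 1 − (1 − 0.96)^2 = 0.9984
ΔR = 0.9984 − 0.96 = 0.0384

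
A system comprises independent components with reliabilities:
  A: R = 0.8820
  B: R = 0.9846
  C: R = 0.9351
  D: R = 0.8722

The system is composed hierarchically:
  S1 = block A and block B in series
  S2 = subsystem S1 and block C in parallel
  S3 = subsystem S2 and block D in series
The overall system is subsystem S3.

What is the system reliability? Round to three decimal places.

Series (A and B): 0.88200 × 0.98460 = 0.86842
Parallel ([0.86842] and C): 1 − (1 − 0.86842)(1 − 0.93510) = 0.99146
Series ([0.99146] and D): 0.99146 × 0.87220 = 0.865

0.865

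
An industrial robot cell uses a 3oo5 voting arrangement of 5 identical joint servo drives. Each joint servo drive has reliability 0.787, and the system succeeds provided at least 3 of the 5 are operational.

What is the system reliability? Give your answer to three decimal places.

0.932

R = Σ_{i=3}^{5} C(5,i) p^i (1−p)^{5−i} with p = 0.787
C(5,3)·0.787^3·0.213^2 = 0.22115
C(5,4)·0.787^4·0.213^1 = 0.40855
C(5,5)·0.787^5·0.213^0 = 0.30191
Sum = 0.932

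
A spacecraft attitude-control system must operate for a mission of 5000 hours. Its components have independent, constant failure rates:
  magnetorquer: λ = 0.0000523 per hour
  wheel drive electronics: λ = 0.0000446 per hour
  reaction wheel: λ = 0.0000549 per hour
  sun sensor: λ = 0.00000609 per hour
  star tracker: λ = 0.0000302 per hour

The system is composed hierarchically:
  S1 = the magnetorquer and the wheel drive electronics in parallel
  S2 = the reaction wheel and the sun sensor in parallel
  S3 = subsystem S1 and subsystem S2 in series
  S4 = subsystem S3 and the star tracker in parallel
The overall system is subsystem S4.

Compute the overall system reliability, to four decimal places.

R(magnetorquer) = exp(−0.0000523 × 5000) = 0.769896
R(wheel drive electronics) = exp(−0.0000446 × 5000) = 0.800115
R(reaction wheel) = exp(−0.0000549 × 5000) = 0.759952
R(sun sensor) = exp(−0.00000609 × 5000) = 0.970009
R(star tracker) = exp(−0.0000302 × 5000) = 0.859848
Parallel (magnetorquer and wheel drive electronics): 1 − (1 − 0.769896)(1 − 0.800115) = 0.954006
Parallel (reaction wheel and sun sensor): 1 − (1 − 0.759952)(1 − 0.970009) = 0.992801
Series ([0.954006] and [0.992801]): 0.954006 × 0.992801 = 0.947138
Parallel ([0.947138] and star tracker): 1 − (1 − 0.947138)(1 − 0.859848) = 0.9926

0.9926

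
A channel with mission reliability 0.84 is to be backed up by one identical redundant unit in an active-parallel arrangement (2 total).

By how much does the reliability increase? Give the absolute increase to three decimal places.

R_before = 0.84
R_after = 1 − (1 − 0.84)^2 = 0.974
ΔR = 0.974 − 0.84 = 0.134

0.134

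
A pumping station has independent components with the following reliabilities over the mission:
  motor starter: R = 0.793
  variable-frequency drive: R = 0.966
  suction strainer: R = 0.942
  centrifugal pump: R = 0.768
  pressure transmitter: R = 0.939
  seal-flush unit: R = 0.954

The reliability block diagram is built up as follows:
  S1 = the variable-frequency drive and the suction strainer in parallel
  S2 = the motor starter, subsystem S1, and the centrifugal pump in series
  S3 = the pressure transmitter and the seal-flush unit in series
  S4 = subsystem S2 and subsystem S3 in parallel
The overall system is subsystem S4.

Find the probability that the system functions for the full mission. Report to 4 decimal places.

0.9591

Parallel (variable-frequency drive and suction strainer): 1 − (1 − 0.966000)(1 − 0.942000) = 0.998028
Series (motor starter, [0.998028], and centrifugal pump): 0.793000 × 0.998028 × 0.768000 = 0.607823
Series (pressure transmitter and seal-flush unit): 0.939000 × 0.954000 = 0.895806
Parallel ([0.607823] and [0.895806]): 1 − (1 − 0.607823)(1 − 0.895806) = 0.9591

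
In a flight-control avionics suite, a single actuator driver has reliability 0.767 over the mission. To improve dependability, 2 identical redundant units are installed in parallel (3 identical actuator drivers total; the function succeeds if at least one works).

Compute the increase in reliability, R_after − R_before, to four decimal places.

R_before = 0.767
R_after = 1 − (1 − 0.767)^3 = 0.9874
ΔR = 0.9874 − 0.767 = 0.2204

0.2204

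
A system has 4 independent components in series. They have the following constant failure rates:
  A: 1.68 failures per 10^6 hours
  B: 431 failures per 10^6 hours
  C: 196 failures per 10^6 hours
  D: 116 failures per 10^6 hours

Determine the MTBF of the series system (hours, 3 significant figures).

Series of exponential components: λ_sys = Σ λ_i
λ_sys = 0.00000168 + 0.000431 + 0.000196 + 0.000116 = 7.4468e-04 /h
MTBF = 1 / λ_sys = 1340 h

1340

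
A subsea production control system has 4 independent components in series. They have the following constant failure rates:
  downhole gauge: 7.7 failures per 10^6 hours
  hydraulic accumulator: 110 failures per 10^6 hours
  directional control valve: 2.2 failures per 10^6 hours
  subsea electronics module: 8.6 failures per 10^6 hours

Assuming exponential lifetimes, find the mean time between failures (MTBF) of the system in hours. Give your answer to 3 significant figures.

Series of exponential components: λ_sys = Σ λ_i
λ_sys = 0.0000077 + 0.00011 + 0.0000022 + 0.0000086 = 1.2850e-04 /h
MTBF = 1 / λ_sys = 7780 h

7780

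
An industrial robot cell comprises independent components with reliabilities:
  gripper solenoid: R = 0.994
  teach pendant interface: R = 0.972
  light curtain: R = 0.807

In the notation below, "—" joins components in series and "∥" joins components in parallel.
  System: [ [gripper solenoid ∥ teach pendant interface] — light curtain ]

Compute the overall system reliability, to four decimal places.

Parallel (gripper solenoid and teach pendant interface): 1 − (1 − 0.994000)(1 − 0.972000) = 0.999832
Series ([0.999832] and light curtain): 0.999832 × 0.807000 = 0.8069

0.8069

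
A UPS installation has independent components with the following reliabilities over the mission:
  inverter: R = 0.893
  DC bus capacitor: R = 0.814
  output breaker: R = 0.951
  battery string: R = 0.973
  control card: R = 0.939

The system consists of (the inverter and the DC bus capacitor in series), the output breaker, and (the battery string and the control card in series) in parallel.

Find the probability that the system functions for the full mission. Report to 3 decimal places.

Series (inverter and DC bus capacitor): 0.89300 × 0.81400 = 0.72690
Series (battery string and control card): 0.97300 × 0.93900 = 0.91365
Parallel ([0.72690], output breaker, and [0.91365]): 1 − (1 − 0.72690)(1 − 0.95100)(1 − 0.91365) = 0.999

0.999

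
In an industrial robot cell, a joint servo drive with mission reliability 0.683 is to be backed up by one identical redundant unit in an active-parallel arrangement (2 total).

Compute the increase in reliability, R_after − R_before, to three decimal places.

R_before = 0.683
R_after = 1 − (1 − 0.683)^2 = 0.900
ΔR = 0.900 − 0.683 = 0.217

0.217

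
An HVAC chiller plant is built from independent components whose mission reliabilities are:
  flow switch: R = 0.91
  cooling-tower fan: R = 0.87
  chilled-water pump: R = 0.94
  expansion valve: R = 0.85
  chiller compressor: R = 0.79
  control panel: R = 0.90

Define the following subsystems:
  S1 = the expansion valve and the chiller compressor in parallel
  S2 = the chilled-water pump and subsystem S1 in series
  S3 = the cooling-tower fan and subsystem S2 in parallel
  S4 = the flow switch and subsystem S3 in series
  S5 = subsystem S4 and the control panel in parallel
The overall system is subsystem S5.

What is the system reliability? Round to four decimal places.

Parallel (expansion valve and chiller compressor): 1 − (1 − 0.850000)(1 − 0.790000) = 0.968500
Series (chilled-water pump and [0.968500]): 0.940000 × 0.968500 = 0.910390
Parallel (cooling-tower fan and [0.910390]): 1 − (1 − 0.870000)(1 − 0.910390) = 0.988351
Series (flow switch and [0.988351]): 0.910000 × 0.988351 = 0.899399
Parallel ([0.899399] and control panel): 1 − (1 − 0.899399)(1 − 0.900000) = 0.9899

0.9899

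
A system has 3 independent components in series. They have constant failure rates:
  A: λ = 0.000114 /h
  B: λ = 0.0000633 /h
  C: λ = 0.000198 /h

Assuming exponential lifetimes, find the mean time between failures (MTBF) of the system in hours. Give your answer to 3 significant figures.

2660

Series of exponential components: λ_sys = Σ λ_i
λ_sys = 0.000114 + 0.0000633 + 0.000198 = 3.7530e-04 /h
MTBF = 1 / λ_sys = 2660 h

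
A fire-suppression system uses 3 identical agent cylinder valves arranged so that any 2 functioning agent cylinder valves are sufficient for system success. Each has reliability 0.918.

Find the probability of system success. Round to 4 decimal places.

0.9809

R = Σ_{i=2}^{3} C(3,i) p^i (1−p)^{3−i} with p = 0.918
C(3,2)·0.918^2·0.082^1 = 0.207310
C(3,3)·0.918^3·0.082^0 = 0.773621
Sum = 0.9809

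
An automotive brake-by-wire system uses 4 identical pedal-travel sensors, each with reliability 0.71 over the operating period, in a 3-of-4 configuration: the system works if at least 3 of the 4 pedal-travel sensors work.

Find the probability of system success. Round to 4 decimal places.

0.6693

R = Σ_{i=3}^{4} C(4,i) p^i (1−p)^{4−i} with p = 0.71
C(4,3)·0.71^3·0.29^1 = 0.415177
C(4,4)·0.71^4·0.29^0 = 0.254117
Sum = 0.6693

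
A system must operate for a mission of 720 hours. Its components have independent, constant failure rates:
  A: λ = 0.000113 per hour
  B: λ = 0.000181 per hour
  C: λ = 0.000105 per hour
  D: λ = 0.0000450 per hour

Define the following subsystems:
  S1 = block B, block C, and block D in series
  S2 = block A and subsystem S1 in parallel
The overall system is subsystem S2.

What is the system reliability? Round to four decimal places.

0.9834

R(A) = exp(−0.000113 × 720) = 0.921862
R(B) = exp(−0.000181 × 720) = 0.877814
R(C) = exp(−0.000105 × 720) = 0.927187
R(D) = exp(−0.0000450 × 720) = 0.968119
Series (B, C, and D): 0.877814 × 0.927187 × 0.968119 = 0.787950
Parallel (A and [0.787950]): 1 − (1 − 0.921862)(1 − 0.787950) = 0.9834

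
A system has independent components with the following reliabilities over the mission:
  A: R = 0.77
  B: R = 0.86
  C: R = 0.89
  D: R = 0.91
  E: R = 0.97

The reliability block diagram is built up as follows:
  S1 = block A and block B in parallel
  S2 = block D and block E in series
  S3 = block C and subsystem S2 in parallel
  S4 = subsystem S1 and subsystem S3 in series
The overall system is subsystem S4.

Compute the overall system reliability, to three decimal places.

0.955

Parallel (A and B): 1 − (1 − 0.77000)(1 − 0.86000) = 0.96780
Series (D and E): 0.91000 × 0.97000 = 0.88270
Parallel (C and [0.88270]): 1 − (1 − 0.89000)(1 − 0.88270) = 0.98710
Series ([0.96780] and [0.98710]): 0.96780 × 0.98710 = 0.955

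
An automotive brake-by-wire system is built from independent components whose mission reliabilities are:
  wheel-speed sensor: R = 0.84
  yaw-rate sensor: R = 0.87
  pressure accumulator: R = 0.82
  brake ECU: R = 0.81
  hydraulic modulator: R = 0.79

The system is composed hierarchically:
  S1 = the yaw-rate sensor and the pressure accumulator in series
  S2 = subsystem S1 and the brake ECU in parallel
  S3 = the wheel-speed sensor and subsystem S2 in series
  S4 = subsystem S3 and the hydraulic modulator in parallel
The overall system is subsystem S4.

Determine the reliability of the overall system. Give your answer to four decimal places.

Series (yaw-rate sensor and pressure accumulator): 0.870000 × 0.820000 = 0.713400
Parallel ([0.713400] and brake ECU): 1 − (1 − 0.713400)(1 − 0.810000) = 0.945546
Series (wheel-speed sensor and [0.945546]): 0.840000 × 0.945546 = 0.794259
Parallel ([0.794259] and hydraulic modulator): 1 − (1 − 0.794259)(1 − 0.790000) = 0.9568

0.9568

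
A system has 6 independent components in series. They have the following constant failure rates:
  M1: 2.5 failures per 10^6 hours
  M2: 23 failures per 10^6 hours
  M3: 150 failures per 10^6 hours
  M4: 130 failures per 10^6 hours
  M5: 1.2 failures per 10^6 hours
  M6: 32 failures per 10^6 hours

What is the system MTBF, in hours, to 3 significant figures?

Series of exponential components: λ_sys = Σ λ_i
λ_sys = 0.0000025 + 0.000023 + 0.00015 + 0.00013 + 0.0000012 + 0.000032 = 3.3870e-04 /h
MTBF = 1 / λ_sys = 2950 h

2950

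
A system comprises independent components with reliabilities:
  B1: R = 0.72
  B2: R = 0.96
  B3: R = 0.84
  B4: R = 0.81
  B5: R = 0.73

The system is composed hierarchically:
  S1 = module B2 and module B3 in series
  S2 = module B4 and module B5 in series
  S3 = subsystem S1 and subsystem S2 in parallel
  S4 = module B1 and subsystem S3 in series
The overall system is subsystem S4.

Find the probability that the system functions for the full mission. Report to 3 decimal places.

Series (B2 and B3): 0.96000 × 0.84000 = 0.80640
Series (B4 and B5): 0.81000 × 0.73000 = 0.59130
Parallel ([0.80640] and [0.59130]): 1 − (1 − 0.80640)(1 − 0.59130) = 0.92088
Series (B1 and [0.92088]): 0.72000 × 0.92088 = 0.663

0.663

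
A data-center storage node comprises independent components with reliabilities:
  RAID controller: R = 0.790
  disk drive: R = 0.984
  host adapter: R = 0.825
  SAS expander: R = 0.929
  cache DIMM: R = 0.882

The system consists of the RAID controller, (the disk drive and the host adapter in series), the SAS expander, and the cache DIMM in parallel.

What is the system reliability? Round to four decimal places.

Series (disk drive and host adapter): 0.984000 × 0.825000 = 0.811800
Parallel (RAID controller, [0.811800], SAS expander, and cache DIMM): 1 − (1 − 0.790000)(1 − 0.811800)(1 − 0.929000)(1 − 0.882000) = 0.9997

0.9997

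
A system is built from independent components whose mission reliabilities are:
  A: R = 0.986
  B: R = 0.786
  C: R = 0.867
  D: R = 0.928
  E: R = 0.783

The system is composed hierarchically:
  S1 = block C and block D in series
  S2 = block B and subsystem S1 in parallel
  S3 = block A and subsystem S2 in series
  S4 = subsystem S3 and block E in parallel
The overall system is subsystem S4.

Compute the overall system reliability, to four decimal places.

0.9880

Series (C and D): 0.867000 × 0.928000 = 0.804576
Parallel (B and [0.804576]): 1 − (1 − 0.786000)(1 − 0.804576) = 0.958179
Series (A and [0.958179]): 0.986000 × 0.958179 = 0.944764
Parallel ([0.944764] and E): 1 − (1 − 0.944764)(1 − 0.783000) = 0.9880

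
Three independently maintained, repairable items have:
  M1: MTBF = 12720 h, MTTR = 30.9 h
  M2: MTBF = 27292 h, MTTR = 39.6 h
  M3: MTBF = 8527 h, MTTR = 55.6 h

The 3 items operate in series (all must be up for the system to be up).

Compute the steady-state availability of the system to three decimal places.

A(M1) = MTBF/(MTBF+MTTR) = 12720/(12720+30.9) = 0.997577
A(M2) = MTBF/(MTBF+MTTR) = 27292/(27292+39.6) = 0.998551
A(M3) = MTBF/(MTBF+MTTR) = 8527/(8527+55.6) = 0.993522
Series availability: 0.997577 × 0.998551 × 0.993522 = 0.990

0.990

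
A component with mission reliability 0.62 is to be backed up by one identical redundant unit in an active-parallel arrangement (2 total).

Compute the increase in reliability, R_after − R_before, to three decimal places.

R_before = 0.62
R_after = 1 − (1 − 0.62)^2 = 0.856
ΔR = 0.856 − 0.62 = 0.236

0.236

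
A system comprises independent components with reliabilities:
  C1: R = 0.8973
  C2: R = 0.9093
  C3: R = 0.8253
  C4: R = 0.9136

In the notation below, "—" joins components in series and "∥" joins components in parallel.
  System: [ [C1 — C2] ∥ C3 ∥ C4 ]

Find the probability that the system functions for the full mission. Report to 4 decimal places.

Series (C1 and C2): 0.897300 × 0.909300 = 0.815915
Parallel ([0.815915], C3, and C4): 1 − (1 − 0.815915)(1 − 0.825300)(1 − 0.913600) = 0.9972

0.9972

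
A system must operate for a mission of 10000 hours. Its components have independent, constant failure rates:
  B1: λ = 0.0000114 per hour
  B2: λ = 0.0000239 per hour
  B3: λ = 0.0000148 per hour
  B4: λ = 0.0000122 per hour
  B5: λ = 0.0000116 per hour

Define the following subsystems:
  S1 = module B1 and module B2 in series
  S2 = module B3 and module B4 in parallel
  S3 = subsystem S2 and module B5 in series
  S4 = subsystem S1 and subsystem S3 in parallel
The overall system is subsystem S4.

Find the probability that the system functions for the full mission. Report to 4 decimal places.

0.9632

R(B1) = exp(−0.0000114 × 10000) = 0.892258
R(B2) = exp(−0.0000239 × 10000) = 0.787415
R(B3) = exp(−0.0000148 × 10000) = 0.862431
R(B4) = exp(−0.0000122 × 10000) = 0.885148
R(B5) = exp(−0.0000116 × 10000) = 0.890475
Series (B1 and B2): 0.892258 × 0.787415 = 0.702577
Parallel (B3 and B4): 1 − (1 − 0.862431)(1 − 0.885148) = 0.984200
Series ([0.984200] and B5): 0.984200 × 0.890475 = 0.876405
Parallel ([0.702577] and [0.876405]): 1 − (1 − 0.702577)(1 − 0.876405) = 0.9632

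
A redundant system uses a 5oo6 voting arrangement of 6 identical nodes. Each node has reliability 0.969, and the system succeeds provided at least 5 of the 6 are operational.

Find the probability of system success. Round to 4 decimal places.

0.9867

R = Σ_{i=5}^{6} C(6,i) p^i (1−p)^{6−i} with p = 0.969
C(6,5)·0.969^5·0.031^1 = 0.158903
C(6,6)·0.969^6·0.031^0 = 0.827833
Sum = 0.9867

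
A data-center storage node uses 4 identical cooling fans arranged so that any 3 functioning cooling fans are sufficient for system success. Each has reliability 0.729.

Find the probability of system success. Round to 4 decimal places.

0.7024

R = Σ_{i=3}^{4} C(4,i) p^i (1−p)^{4−i} with p = 0.729
C(4,3)·0.729^3·0.271^1 = 0.419964
C(4,4)·0.729^4·0.271^0 = 0.282430
Sum = 0.7024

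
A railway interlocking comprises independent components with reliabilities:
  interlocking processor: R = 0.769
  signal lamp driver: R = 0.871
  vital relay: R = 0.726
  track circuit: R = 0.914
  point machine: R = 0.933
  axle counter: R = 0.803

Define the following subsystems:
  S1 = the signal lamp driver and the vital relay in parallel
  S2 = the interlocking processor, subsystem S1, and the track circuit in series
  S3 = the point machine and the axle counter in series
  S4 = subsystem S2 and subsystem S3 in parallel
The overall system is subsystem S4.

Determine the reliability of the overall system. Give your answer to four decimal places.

Parallel (signal lamp driver and vital relay): 1 − (1 − 0.871000)(1 − 0.726000) = 0.964654
Series (interlocking processor, [0.964654], and track circuit): 0.769000 × 0.964654 × 0.914000 = 0.678022
Series (point machine and axle counter): 0.933000 × 0.803000 = 0.749199
Parallel ([0.678022] and [0.749199]): 1 − (1 − 0.678022)(1 − 0.749199) = 0.9192

0.9192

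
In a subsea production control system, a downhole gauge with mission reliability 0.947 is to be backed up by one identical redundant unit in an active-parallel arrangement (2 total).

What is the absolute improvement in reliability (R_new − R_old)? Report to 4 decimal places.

R_before = 0.947
R_after = 1 − (1 − 0.947)^2 = 0.9972
ΔR = 0.9972 − 0.947 = 0.0502

0.0502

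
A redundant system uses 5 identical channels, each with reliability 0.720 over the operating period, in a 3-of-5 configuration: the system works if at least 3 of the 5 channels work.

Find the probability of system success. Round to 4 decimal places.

R = Σ_{i=3}^{5} C(5,i) p^i (1−p)^{5−i} with p = 0.720
C(5,3)·0.720^3·0.280^2 = 0.292626
C(5,4)·0.720^4·0.280^1 = 0.376234
C(5,5)·0.720^5·0.280^0 = 0.193492
Sum = 0.8624

0.8624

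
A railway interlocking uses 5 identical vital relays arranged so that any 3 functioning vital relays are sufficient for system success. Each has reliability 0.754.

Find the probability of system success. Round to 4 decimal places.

R = Σ_{i=3}^{5} C(5,i) p^i (1−p)^{5−i} with p = 0.754
C(5,3)·0.754^3·0.246^2 = 0.259409
C(5,4)·0.754^4·0.246^1 = 0.397549
C(5,5)·0.754^5·0.246^0 = 0.243701
Sum = 0.9007

0.9007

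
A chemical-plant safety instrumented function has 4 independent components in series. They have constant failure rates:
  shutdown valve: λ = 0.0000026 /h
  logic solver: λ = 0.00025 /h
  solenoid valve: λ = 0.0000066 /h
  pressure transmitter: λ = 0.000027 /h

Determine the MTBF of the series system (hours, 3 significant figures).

3490

Series of exponential components: λ_sys = Σ λ_i
λ_sys = 0.0000026 + 0.00025 + 0.0000066 + 0.000027 = 2.8620e-04 /h
MTBF = 1 / λ_sys = 3490 h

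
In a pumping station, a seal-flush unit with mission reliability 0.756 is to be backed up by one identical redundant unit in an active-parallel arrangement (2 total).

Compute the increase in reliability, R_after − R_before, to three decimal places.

0.184

R_before = 0.756
R_after = 1 − (1 − 0.756)^2 = 0.940
ΔR = 0.940 − 0.756 = 0.184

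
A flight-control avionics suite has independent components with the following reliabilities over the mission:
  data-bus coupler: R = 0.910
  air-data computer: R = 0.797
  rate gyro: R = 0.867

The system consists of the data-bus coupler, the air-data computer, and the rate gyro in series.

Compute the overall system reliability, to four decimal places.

0.6288

Series (data-bus coupler, air-data computer, and rate gyro): 0.910000 × 0.797000 × 0.867000 = 0.6288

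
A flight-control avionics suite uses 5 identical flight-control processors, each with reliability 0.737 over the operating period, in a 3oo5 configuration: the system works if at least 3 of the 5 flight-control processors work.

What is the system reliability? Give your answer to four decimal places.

0.8823

R = Σ_{i=3}^{5} C(5,i) p^i (1−p)^{5−i} with p = 0.737
C(5,3)·0.737^3·0.263^2 = 0.276894
C(5,4)·0.737^4·0.263^1 = 0.387968
C(5,5)·0.737^5·0.263^0 = 0.217439
Sum = 0.8823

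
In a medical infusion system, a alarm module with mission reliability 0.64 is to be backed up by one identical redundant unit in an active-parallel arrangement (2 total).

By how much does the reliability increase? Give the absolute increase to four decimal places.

R_before = 0.64
R_after = 1 − (1 − 0.64)^2 = 0.8704
ΔR = 0.8704 − 0.64 = 0.2304

0.2304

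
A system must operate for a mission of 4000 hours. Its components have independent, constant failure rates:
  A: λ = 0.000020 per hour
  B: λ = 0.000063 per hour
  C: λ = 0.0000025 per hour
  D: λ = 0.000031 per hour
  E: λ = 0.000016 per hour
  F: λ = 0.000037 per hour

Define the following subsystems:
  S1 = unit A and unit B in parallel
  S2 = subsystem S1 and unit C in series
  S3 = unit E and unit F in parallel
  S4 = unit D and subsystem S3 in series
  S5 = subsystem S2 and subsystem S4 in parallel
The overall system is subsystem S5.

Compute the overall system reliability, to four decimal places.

R(A) = exp(−0.000020 × 4000) = 0.923116
R(B) = exp(−0.000063 × 4000) = 0.777245
R(C) = exp(−0.0000025 × 4000) = 0.990050
R(D) = exp(−0.000031 × 4000) = 0.883380
R(E) = exp(−0.000016 × 4000) = 0.938005
R(F) = exp(−0.000037 × 4000) = 0.862431
Parallel (A and B): 1 − (1 − 0.923116)(1 − 0.777245) = 0.982874
Series ([0.982874] and C): 0.982874 × 0.990050 = 0.973094
Parallel (E and F): 1 − (1 − 0.938005)(1 − 0.862431) = 0.991471
Series (D and [0.991471]): 0.883380 × 0.991471 = 0.875846
Parallel ([0.973094] and [0.875846]): 1 − (1 − 0.973094)(1 − 0.875846) = 0.9967

0.9967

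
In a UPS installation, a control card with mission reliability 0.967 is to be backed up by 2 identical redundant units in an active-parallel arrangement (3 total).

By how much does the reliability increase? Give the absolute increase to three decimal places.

R_before = 0.967
R_after = 1 − (1 − 0.967)^3 = 1.000
ΔR = 1.000 − 0.967 = 0.033

0.033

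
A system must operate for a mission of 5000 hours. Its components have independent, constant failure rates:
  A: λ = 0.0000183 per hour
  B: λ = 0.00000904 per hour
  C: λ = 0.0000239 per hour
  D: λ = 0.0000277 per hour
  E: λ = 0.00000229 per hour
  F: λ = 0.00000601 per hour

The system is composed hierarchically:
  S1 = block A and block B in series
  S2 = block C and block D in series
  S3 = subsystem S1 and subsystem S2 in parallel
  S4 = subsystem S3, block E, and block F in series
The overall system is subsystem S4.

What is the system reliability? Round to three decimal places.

0.931

R(A) = exp(−0.0000183 × 5000) = 0.91256
R(B) = exp(−0.00000904 × 5000) = 0.95581
R(C) = exp(−0.0000239 × 5000) = 0.88736
R(D) = exp(−0.0000277 × 5000) = 0.87066
R(E) = exp(−0.00000229 × 5000) = 0.98862
R(F) = exp(−0.00000601 × 5000) = 0.97040
Series (A and B): 0.91256 × 0.95581 = 0.87223
Series (C and D): 0.88736 × 0.87066 = 0.77259
Parallel ([0.87223] and [0.77259]): 1 − (1 − 0.87223)(1 − 0.77259) = 0.97094
Series ([0.97094], E, and F): 0.97094 × 0.98862 × 0.97040 = 0.931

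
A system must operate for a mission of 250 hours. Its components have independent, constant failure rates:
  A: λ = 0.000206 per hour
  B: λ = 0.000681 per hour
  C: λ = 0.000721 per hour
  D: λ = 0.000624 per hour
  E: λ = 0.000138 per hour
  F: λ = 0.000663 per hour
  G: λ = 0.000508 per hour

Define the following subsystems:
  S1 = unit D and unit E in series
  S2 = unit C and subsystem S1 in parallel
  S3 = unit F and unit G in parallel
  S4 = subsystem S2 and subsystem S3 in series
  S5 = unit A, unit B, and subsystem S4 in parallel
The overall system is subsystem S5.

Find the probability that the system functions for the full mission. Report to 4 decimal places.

0.9996

R(A) = exp(−0.000206 × 250) = 0.949804
R(B) = exp(−0.000681 × 250) = 0.843454
R(C) = exp(−0.000721 × 250) = 0.835061
R(D) = exp(−0.000624 × 250) = 0.855559
R(E) = exp(−0.000138 × 250) = 0.966088
R(F) = exp(−0.000663 × 250) = 0.847258
R(G) = exp(−0.000508 × 250) = 0.880734
Series (D and E): 0.855559 × 0.966088 = 0.826545
Parallel (C and [0.826545]): 1 − (1 − 0.835061)(1 − 0.826545) = 0.971391
Parallel (F and G): 1 − (1 − 0.847258)(1 − 0.880734) = 0.981783
Series ([0.971391] and [0.981783]): 0.971391 × 0.981783 = 0.953695
Parallel (A, B, and [0.953695]): 1 − (1 − 0.949804)(1 − 0.843454)(1 − 0.953695) = 0.9996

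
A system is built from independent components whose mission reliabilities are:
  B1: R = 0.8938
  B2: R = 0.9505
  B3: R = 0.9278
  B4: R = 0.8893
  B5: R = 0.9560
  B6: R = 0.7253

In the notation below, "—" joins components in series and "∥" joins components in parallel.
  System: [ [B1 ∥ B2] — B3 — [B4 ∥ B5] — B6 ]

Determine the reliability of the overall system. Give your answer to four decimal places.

Parallel (B1 and B2): 1 − (1 − 0.893800)(1 − 0.950500) = 0.994743
Parallel (B4 and B5): 1 − (1 − 0.889300)(1 − 0.956000) = 0.995129
Series ([0.994743], B3, [0.995129], and B6): 0.994743 × 0.927800 × 0.995129 × 0.725300 = 0.6661

0.6661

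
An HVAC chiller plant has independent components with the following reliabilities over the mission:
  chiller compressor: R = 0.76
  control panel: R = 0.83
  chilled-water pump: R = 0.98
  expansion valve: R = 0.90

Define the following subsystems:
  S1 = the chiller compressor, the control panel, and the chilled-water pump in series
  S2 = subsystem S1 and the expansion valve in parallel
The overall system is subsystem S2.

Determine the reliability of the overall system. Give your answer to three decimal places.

Series (chiller compressor, control panel, and chilled-water pump): 0.76000 × 0.83000 × 0.98000 = 0.61818
Parallel ([0.61818] and expansion valve): 1 − (1 − 0.61818)(1 − 0.90000) = 0.962

0.962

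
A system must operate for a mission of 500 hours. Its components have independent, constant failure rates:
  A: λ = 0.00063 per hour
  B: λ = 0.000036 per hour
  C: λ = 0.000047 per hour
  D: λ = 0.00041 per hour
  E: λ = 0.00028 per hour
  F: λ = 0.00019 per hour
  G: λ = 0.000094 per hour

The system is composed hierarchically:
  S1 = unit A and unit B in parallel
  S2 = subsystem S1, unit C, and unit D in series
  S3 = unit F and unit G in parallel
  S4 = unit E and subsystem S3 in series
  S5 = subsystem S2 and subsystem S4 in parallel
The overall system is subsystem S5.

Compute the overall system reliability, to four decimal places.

R(A) = exp(−0.00063 × 500) = 0.729789
R(B) = exp(−0.000036 × 500) = 0.982161
R(C) = exp(−0.000047 × 500) = 0.976774
R(D) = exp(−0.00041 × 500) = 0.814647
R(E) = exp(−0.00028 × 500) = 0.869358
R(F) = exp(−0.00019 × 500) = 0.909373
R(G) = exp(−0.000094 × 500) = 0.954087
Parallel (A and B): 1 − (1 − 0.729789)(1 − 0.982161) = 0.995180
Series ([0.995180], C, and D): 0.995180 × 0.976774 × 0.814647 = 0.791891
Parallel (F and G): 1 − (1 − 0.909373)(1 − 0.954087) = 0.995839
Series (E and [0.995839]): 0.869358 × 0.995839 = 0.865741
Parallel ([0.791891] and [0.865741]): 1 − (1 − 0.791891)(1 − 0.865741) = 0.9721

0.9721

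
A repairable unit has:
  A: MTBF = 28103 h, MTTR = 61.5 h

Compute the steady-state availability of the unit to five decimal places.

A(A) = MTBF/(MTBF+MTTR) = 28103/(28103+61.5) = 0.99782

0.99782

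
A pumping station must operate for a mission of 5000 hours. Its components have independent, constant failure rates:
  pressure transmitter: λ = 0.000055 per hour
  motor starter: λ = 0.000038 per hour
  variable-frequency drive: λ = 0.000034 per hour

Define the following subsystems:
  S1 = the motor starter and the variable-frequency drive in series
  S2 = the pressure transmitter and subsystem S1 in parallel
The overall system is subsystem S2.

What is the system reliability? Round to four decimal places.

0.9273

R(pressure transmitter) = exp(−0.000055 × 5000) = 0.759572
R(motor starter) = exp(−0.000038 × 5000) = 0.826959
R(variable-frequency drive) = exp(−0.000034 × 5000) = 0.843665
Series (motor starter and variable-frequency drive): 0.826959 × 0.843665 = 0.697676
Parallel (pressure transmitter and [0.697676]): 1 − (1 − 0.759572)(1 − 0.697676) = 0.9273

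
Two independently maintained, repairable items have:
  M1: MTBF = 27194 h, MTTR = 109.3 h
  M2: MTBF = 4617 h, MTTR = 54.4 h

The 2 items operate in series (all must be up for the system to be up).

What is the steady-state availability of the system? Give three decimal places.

0.984

A(M1) = MTBF/(MTBF+MTTR) = 27194/(27194+109.3) = 0.995997
A(M2) = MTBF/(MTBF+MTTR) = 4617/(4617+54.4) = 0.988355
Series availability: 0.995997 × 0.988355 = 0.984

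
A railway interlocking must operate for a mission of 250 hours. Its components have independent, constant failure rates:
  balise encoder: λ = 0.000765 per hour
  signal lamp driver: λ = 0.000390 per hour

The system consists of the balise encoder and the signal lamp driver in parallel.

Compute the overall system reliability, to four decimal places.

R(balise encoder) = exp(−0.000765 × 250) = 0.825926
R(signal lamp driver) = exp(−0.000390 × 250) = 0.907102
Parallel (balise encoder and signal lamp driver): 1 − (1 − 0.825926)(1 − 0.907102) = 0.9838

0.9838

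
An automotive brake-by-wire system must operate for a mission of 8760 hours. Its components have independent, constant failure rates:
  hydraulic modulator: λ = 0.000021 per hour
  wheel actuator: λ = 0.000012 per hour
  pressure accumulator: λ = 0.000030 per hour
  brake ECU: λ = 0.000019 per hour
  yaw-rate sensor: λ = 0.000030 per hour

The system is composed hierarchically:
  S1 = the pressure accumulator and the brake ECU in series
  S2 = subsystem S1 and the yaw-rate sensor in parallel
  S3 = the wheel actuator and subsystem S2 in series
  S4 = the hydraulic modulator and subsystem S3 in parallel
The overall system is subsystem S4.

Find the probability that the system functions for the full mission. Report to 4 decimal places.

R(hydraulic modulator) = exp(−0.000021 × 8760) = 0.831969
R(wheel actuator) = exp(−0.000012 × 8760) = 0.900216
R(pressure accumulator) = exp(−0.000030 × 8760) = 0.768896
R(brake ECU) = exp(−0.000019 × 8760) = 0.846674
R(yaw-rate sensor) = exp(−0.000030 × 8760) = 0.768896
Series (pressure accumulator and brake ECU): 0.768896 × 0.846674 = 0.651004
Parallel ([0.651004] and yaw-rate sensor): 1 − (1 − 0.651004)(1 − 0.768896) = 0.919346
Series (wheel actuator and [0.919346]): 0.900216 × 0.919346 = 0.827610
Parallel (hydraulic modulator and [0.827610]): 1 − (1 − 0.831969)(1 − 0.827610) = 0.9710

0.9710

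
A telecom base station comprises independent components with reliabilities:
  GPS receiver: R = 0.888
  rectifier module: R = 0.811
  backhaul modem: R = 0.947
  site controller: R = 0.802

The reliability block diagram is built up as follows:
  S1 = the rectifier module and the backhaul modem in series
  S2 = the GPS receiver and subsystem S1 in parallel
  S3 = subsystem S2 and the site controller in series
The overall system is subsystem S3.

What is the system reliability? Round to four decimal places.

Series (rectifier module and backhaul modem): 0.811000 × 0.947000 = 0.768017
Parallel (GPS receiver and [0.768017]): 1 − (1 − 0.888000)(1 − 0.768017) = 0.974018
Series ([0.974018] and site controller): 0.974018 × 0.802000 = 0.7812

0.7812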